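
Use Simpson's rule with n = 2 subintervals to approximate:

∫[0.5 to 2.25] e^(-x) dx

f(x) = e^(-x)
a = 0.5, b = 2.25, n = 2
h = (b - a)/n = 0.875000

Simpson's rule: (h/3)[f(x₀) + 4f(x₁) + 2f(x₂) + ... + f(xₙ)]

x_0 = 0.5000, f(x_0) = 0.606531, coefficient = 1
x_1 = 1.3750, f(x_1) = 0.252840, coefficient = 4
x_2 = 2.2500, f(x_2) = 0.105399, coefficient = 1

I ≈ (0.875000/3) × 1.723288 = 0.502626
Exact value: 0.501131
Error: 0.001494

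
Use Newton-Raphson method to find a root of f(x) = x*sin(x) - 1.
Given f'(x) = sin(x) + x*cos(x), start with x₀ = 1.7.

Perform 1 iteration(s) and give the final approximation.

f(x) = x*sin(x) - 1
f'(x) = sin(x) + x*cos(x)
x₀ = 1.7

Newton-Raphson formula: x_{n+1} = x_n - f(x_n)/f'(x_n)

Iteration 1:
  f(1.700000) = 0.685830
  f'(1.700000) = 0.772629
  x_1 = 1.700000 - 0.685830/0.772629 = 0.812342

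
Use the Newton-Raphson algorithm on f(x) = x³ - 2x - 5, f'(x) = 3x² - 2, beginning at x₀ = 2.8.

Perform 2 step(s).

f(x) = x³ - 2x - 5
f'(x) = 3x² - 2
x₀ = 2.8

Newton-Raphson formula: x_{n+1} = x_n - f(x_n)/f'(x_n)

Iteration 1:
  f(2.800000) = 11.352000
  f'(2.800000) = 21.520000
  x_1 = 2.800000 - 11.352000/21.520000 = 2.272491
Iteration 2:
  f(2.272491) = 2.190647
  f'(2.272491) = 13.492642
  x_2 = 2.272491 - 2.190647/13.492642 = 2.110132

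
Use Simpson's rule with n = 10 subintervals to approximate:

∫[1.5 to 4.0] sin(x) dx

f(x) = sin(x)
a = 1.5, b = 4.0, n = 10
h = (b - a)/n = 0.250000

Simpson's rule: (h/3)[f(x₀) + 4f(x₁) + 2f(x₂) + ... + f(xₙ)]

x_0 = 1.5000, f(x_0) = 0.997495, coefficient = 1
x_1 = 1.7500, f(x_1) = 0.983986, coefficient = 4
x_2 = 2.0000, f(x_2) = 0.909297, coefficient = 2
x_3 = 2.2500, f(x_3) = 0.778073, coefficient = 4
x_4 = 2.5000, f(x_4) = 0.598472, coefficient = 2
x_5 = 2.7500, f(x_5) = 0.381661, coefficient = 4
x_6 = 3.0000, f(x_6) = 0.141120, coefficient = 2
x_7 = 3.2500, f(x_7) = -0.108195, coefficient = 4
x_8 = 3.5000, f(x_8) = -0.350783, coefficient = 2
x_9 = 3.7500, f(x_9) = -0.571561, coefficient = 4
x_10 = 4.0000, f(x_10) = -0.756802, coefficient = 1

I ≈ (0.250000/3) × 8.692760 = 0.724397
Exact value: 0.724381
Error: 0.000016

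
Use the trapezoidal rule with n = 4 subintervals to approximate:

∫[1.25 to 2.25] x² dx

f(x) = x²
a = 1.25, b = 2.25, n = 4
h = (b - a)/n = 0.250000

Trapezoidal rule: (h/2)[f(x₀) + 2f(x₁) + 2f(x₂) + ... + f(xₙ)]

x_0 = 1.2500, f(x_0) = 1.562500, coefficient = 1
x_1 = 1.5000, f(x_1) = 2.250000, coefficient = 2
x_2 = 1.7500, f(x_2) = 3.062500, coefficient = 2
x_3 = 2.0000, f(x_3) = 4.000000, coefficient = 2
x_4 = 2.2500, f(x_4) = 5.062500, coefficient = 1

I ≈ (0.250000/2) × 25.250000 = 3.156250
Exact value: 3.145833
Error: 0.010417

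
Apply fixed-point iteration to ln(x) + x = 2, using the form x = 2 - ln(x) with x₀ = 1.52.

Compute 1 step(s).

Equation: ln(x) + x = 2
Fixed-point form: x = 2 - ln(x)
x₀ = 1.52

x_1 = g(1.520000) = 1.581290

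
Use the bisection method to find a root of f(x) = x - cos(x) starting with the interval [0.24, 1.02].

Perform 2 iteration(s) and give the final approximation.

f(x) = x - cos(x)
Initial interval: [0.24, 1.02]

Iteration 1:
  c_1 = (0.240000 + 1.020000)/2 = 0.630000
  f(c_1) = f(0.630000) = -0.178028
  f(a) × f(c) ≥ 0, new interval: [0.630000, 1.020000]
Iteration 2:
  c_2 = (0.630000 + 1.020000)/2 = 0.825000
  f(c_2) = f(0.825000) = 0.146443
  f(a) × f(c) < 0, new interval: [0.630000, 0.825000]

After 2 iteration(s), the approximation is c_2 = 0.825000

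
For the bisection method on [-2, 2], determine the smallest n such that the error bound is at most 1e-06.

We need (b-a)/2^n ≤ 1e-06
(2 - (-2))/2^n ≤ 1e-06
4/2^n ≤ 1e-06
2^n ≥ 4000000
n ≥ log₂(4000000) = 21.93
n ≥ 22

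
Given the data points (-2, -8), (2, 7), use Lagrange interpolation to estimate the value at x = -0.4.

Lagrange interpolation formula:
P(x) = Σ yᵢ × Lᵢ(x)
where Lᵢ(x) = Π_{j≠i} (x - xⱼ)/(xᵢ - xⱼ)

L_0(-0.4) = (-0.4 - 2)/(-2 - 2) = 0.600000
L_1(-0.4) = (-0.4 - (-2))/(2 - (-2)) = 0.400000

P(-0.4) = (-8)×L_0(-0.4) + 7×L_1(-0.4)
P(-0.4) = -2.000000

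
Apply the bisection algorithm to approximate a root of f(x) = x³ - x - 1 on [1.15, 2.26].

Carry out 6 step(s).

f(x) = x³ - x - 1
Initial interval: [1.15, 2.26]

Iteration 1:
  c_1 = (1.150000 + 2.260000)/2 = 1.705000
  f(c_1) = f(1.705000) = 2.251478
  f(a) × f(c) < 0, new interval: [1.150000, 1.705000]
Iteration 2:
  c_2 = (1.150000 + 1.705000)/2 = 1.427500
  f(c_2) = f(1.427500) = 0.481397
  f(a) × f(c) < 0, new interval: [1.150000, 1.427500]
Iteration 3:
  c_3 = (1.150000 + 1.427500)/2 = 1.288750
  f(c_3) = f(1.288750) = -0.148295
  f(a) × f(c) ≥ 0, new interval: [1.288750, 1.427500]
Iteration 4:
  c_4 = (1.288750 + 1.427500)/2 = 1.358125
  f(c_4) = f(1.358125) = 0.146941
  f(a) × f(c) < 0, new interval: [1.288750, 1.358125]
Iteration 5:
  c_5 = (1.288750 + 1.358125)/2 = 1.323437
  f(c_5) = f(1.323437) = -0.005454
  f(a) × f(c) ≥ 0, new interval: [1.323437, 1.358125]
Iteration 6:
  c_6 = (1.323437 + 1.358125)/2 = 1.340781
  f(c_6) = f(1.340781) = 0.069534
  f(a) × f(c) < 0, new interval: [1.323437, 1.340781]

After 6 iteration(s), the approximation is c_6 = 1.340781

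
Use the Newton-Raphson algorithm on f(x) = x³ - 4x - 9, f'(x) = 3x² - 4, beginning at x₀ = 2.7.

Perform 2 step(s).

f(x) = x³ - 4x - 9
f'(x) = 3x² - 4
x₀ = 2.7

Newton-Raphson formula: x_{n+1} = x_n - f(x_n)/f'(x_n)

Iteration 1:
  f(2.700000) = -0.117000
  f'(2.700000) = 17.870000
  x_1 = 2.700000 - (-0.117000)/17.870000 = 2.706547
Iteration 2:
  f(2.706547) = 0.000348
  f'(2.706547) = 17.976195
  x_2 = 2.706547 - 0.000348/17.976195 = 2.706528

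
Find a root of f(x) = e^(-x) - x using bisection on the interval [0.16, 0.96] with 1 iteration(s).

f(x) = e^(-x) - x
Initial interval: [0.16, 0.96]

Iteration 1:
  c_1 = (0.160000 + 0.960000)/2 = 0.560000
  f(c_1) = f(0.560000) = 0.011209
  f(a) × f(c) ≥ 0, new interval: [0.560000, 0.960000]

After 1 iteration(s), the approximation is c_1 = 0.560000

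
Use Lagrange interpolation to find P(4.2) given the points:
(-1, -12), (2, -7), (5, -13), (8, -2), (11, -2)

Lagrange interpolation formula:
P(x) = Σ yᵢ × Lᵢ(x)
where Lᵢ(x) = Π_{j≠i} (x - xⱼ)/(xᵢ - xⱼ)

L_0(4.2) = (4.2 - 2)/(-1 - 2) × (4.2 - 5)/(-1 - 5) × (4.2 - 8)/(-1 - 8) × (4.2 - 11)/(-1 - 11) = -0.023394
L_1(4.2) = (4.2 - (-1))/(2 - (-1)) × (4.2 - 5)/(2 - 5) × (4.2 - 8)/(2 - 8) × (4.2 - 11)/(2 - 11) = 0.221182
L_2(4.2) = (4.2 - (-1))/(5 - (-1)) × (4.2 - 2)/(5 - 2) × (4.2 - 8)/(5 - 8) × (4.2 - 11)/(5 - 11) = 0.912375
L_3(4.2) = (4.2 - (-1))/(8 - (-1)) × (4.2 - 2)/(8 - 2) × (4.2 - 5)/(8 - 5) × (4.2 - 11)/(8 - 11) = -0.128053
L_4(4.2) = (4.2 - (-1))/(11 - (-1)) × (4.2 - 2)/(11 - 2) × (4.2 - 5)/(11 - 5) × (4.2 - 8)/(11 - 8) = 0.017890

P(4.2) = (-12)×L_0(4.2) + (-7)×L_1(4.2) + (-13)×L_2(4.2) + (-2)×L_3(4.2) + (-2)×L_4(4.2)
P(4.2) = -12.908095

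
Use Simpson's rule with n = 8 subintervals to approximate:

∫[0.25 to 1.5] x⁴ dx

f(x) = x⁴
a = 0.25, b = 1.5, n = 8
h = (b - a)/n = 0.156250

Simpson's rule: (h/3)[f(x₀) + 4f(x₁) + 2f(x₂) + ... + f(xₙ)]

x_0 = 0.2500, f(x_0) = 0.003906, coefficient = 1
x_1 = 0.4062, f(x_1) = 0.027238, coefficient = 4
x_2 = 0.5625, f(x_2) = 0.100113, coefficient = 2
x_3 = 0.7188, f(x_3) = 0.266877, coefficient = 4
x_4 = 0.8750, f(x_4) = 0.586182, coefficient = 2
x_5 = 1.0312, f(x_5) = 1.130982, coefficient = 4
x_6 = 1.1875, f(x_6) = 1.988541, coefficient = 2
x_7 = 1.3438, f(x_7) = 3.260423, coefficient = 4
x_8 = 1.5000, f(x_8) = 5.062500, coefficient = 1

I ≈ (0.156250/3) × 29.158157 = 1.518654
Exact value: 1.518555
Error: 0.000099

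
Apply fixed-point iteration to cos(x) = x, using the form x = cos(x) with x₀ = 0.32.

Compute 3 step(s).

Equation: cos(x) = x
Fixed-point form: x = cos(x)
x₀ = 0.32

x_1 = g(0.320000) = 0.949235
x_2 = g(0.949235) = 0.582305
x_3 = g(0.582305) = 0.835197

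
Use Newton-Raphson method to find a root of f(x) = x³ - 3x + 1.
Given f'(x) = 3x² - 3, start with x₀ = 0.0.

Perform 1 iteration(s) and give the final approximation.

f(x) = x³ - 3x + 1
f'(x) = 3x² - 3
x₀ = 0.0

Newton-Raphson formula: x_{n+1} = x_n - f(x_n)/f'(x_n)

Iteration 1:
  f(0.000000) = 1.000000
  f'(0.000000) = -3.000000
  x_1 = 0.000000 - 1.000000/(-3.000000) = 0.333333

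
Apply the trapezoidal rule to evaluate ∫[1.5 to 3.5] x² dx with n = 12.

f(x) = x²
a = 1.5, b = 3.5, n = 12
h = (b - a)/n = 0.166667

Trapezoidal rule: (h/2)[f(x₀) + 2f(x₁) + 2f(x₂) + ... + f(xₙ)]

x_0 = 1.5000, f(x_0) = 2.250000, coefficient = 1
x_1 = 1.6667, f(x_1) = 2.777778, coefficient = 2
x_2 = 1.8333, f(x_2) = 3.361111, coefficient = 2
x_3 = 2.0000, f(x_3) = 4.000000, coefficient = 2
x_4 = 2.1667, f(x_4) = 4.694444, coefficient = 2
x_5 = 2.3333, f(x_5) = 5.444444, coefficient = 2
x_6 = 2.5000, f(x_6) = 6.250000, coefficient = 2
x_7 = 2.6667, f(x_7) = 7.111111, coefficient = 2
x_8 = 2.8333, f(x_8) = 8.027778, coefficient = 2
x_9 = 3.0000, f(x_9) = 9.000000, coefficient = 2
x_10 = 3.1667, f(x_10) = 10.027778, coefficient = 2
x_11 = 3.3333, f(x_11) = 11.111111, coefficient = 2
x_12 = 3.5000, f(x_12) = 12.250000, coefficient = 1

I ≈ (0.166667/2) × 158.111111 = 13.175926
Exact value: 13.166667
Error: 0.009259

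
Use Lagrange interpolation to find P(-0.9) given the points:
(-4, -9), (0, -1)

Lagrange interpolation formula:
P(x) = Σ yᵢ × Lᵢ(x)
where Lᵢ(x) = Π_{j≠i} (x - xⱼ)/(xᵢ - xⱼ)

L_0(-0.9) = (-0.9 - 0)/(-4 - 0) = 0.225000
L_1(-0.9) = (-0.9 - (-4))/(0 - (-4)) = 0.775000

P(-0.9) = (-9)×L_0(-0.9) + (-1)×L_1(-0.9)
P(-0.9) = -2.800000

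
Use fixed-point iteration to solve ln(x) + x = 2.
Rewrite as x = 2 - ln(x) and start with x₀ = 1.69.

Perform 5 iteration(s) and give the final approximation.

Equation: ln(x) + x = 2
Fixed-point form: x = 2 - ln(x)
x₀ = 1.69

x_1 = g(1.690000) = 1.475271
x_2 = g(1.475271) = 1.611158
x_3 = g(1.611158) = 1.523047
x_4 = g(1.523047) = 1.579287
x_5 = g(1.579287) = 1.543026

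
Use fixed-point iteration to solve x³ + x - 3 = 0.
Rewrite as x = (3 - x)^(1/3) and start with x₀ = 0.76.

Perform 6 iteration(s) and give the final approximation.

Equation: x³ + x - 3 = 0
Fixed-point form: x = (3 - x)^(1/3)
x₀ = 0.76

x_1 = g(0.760000) = 1.308427
x_2 = g(1.308427) = 1.191508
x_3 = g(1.191508) = 1.218350
x_4 = g(1.218350) = 1.212293
x_5 = g(1.212293) = 1.213665
x_6 = g(1.213665) = 1.213354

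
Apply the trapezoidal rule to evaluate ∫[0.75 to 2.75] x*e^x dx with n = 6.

f(x) = x*e^x
a = 0.75, b = 2.75, n = 6
h = (b - a)/n = 0.333333

Trapezoidal rule: (h/2)[f(x₀) + 2f(x₁) + 2f(x₂) + ... + f(xₙ)]

x_0 = 0.7500, f(x_0) = 1.587750, coefficient = 1
x_1 = 1.0833, f(x_1) = 3.200721, coefficient = 2
x_2 = 1.4167, f(x_2) = 5.841417, coefficient = 2
x_3 = 1.7500, f(x_3) = 10.070555, coefficient = 2
x_4 = 2.0833, f(x_4) = 16.731656, coefficient = 2
x_5 = 2.4167, f(x_5) = 27.087053, coefficient = 2
x_6 = 2.7500, f(x_6) = 43.017238, coefficient = 1

I ≈ (0.333333/2) × 170.467790 = 28.411298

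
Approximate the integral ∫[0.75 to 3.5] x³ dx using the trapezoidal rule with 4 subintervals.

f(x) = x³
a = 0.75, b = 3.5, n = 4
h = (b - a)/n = 0.687500

Trapezoidal rule: (h/2)[f(x₀) + 2f(x₁) + 2f(x₂) + ... + f(xₙ)]

x_0 = 0.7500, f(x_0) = 0.421875, coefficient = 1
x_1 = 1.4375, f(x_1) = 2.970459, coefficient = 2
x_2 = 2.1250, f(x_2) = 9.595703, coefficient = 2
x_3 = 2.8125, f(x_3) = 22.247314, coefficient = 2
x_4 = 3.5000, f(x_4) = 42.875000, coefficient = 1

I ≈ (0.687500/2) × 112.923828 = 38.817566
Exact value: 37.436523
Error: 1.381042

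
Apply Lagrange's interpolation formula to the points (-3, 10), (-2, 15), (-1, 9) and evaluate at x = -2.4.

Lagrange interpolation formula:
P(x) = Σ yᵢ × Lᵢ(x)
where Lᵢ(x) = Π_{j≠i} (x - xⱼ)/(xᵢ - xⱼ)

L_0(-2.4) = (-2.4 - (-2))/(-3 - (-2)) × (-2.4 - (-1))/(-3 - (-1)) = 0.280000
L_1(-2.4) = (-2.4 - (-3))/(-2 - (-3)) × (-2.4 - (-1))/(-2 - (-1)) = 0.840000
L_2(-2.4) = (-2.4 - (-3))/(-1 - (-3)) × (-2.4 - (-2))/(-1 - (-2)) = -0.120000

P(-2.4) = 10×L_0(-2.4) + 15×L_1(-2.4) + 9×L_2(-2.4)
P(-2.4) = 14.320000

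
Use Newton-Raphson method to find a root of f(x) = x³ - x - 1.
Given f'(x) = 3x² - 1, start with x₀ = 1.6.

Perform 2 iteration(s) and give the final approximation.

f(x) = x³ - x - 1
f'(x) = 3x² - 1
x₀ = 1.6

Newton-Raphson formula: x_{n+1} = x_n - f(x_n)/f'(x_n)

Iteration 1:
  f(1.600000) = 1.496000
  f'(1.600000) = 6.680000
  x_1 = 1.600000 - 1.496000/6.680000 = 1.376048
Iteration 2:
  f(1.376048) = 0.229510
  f'(1.376048) = 4.680524
  x_2 = 1.376048 - 0.229510/4.680524 = 1.327013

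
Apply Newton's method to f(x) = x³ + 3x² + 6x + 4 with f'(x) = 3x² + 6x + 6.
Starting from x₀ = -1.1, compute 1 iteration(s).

f(x) = x³ + 3x² + 6x + 4
f'(x) = 3x² + 6x + 6
x₀ = -1.1

Newton-Raphson formula: x_{n+1} = x_n - f(x_n)/f'(x_n)

Iteration 1:
  f(-1.100000) = -0.301000
  f'(-1.100000) = 3.030000
  x_1 = -1.100000 - (-0.301000)/3.030000 = -1.000660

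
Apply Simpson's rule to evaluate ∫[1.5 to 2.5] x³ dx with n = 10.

f(x) = x³
a = 1.5, b = 2.5, n = 10
h = (b - a)/n = 0.100000

Simpson's rule: (h/3)[f(x₀) + 4f(x₁) + 2f(x₂) + ... + f(xₙ)]

x_0 = 1.5000, f(x_0) = 3.375000, coefficient = 1
x_1 = 1.6000, f(x_1) = 4.096000, coefficient = 4
x_2 = 1.7000, f(x_2) = 4.913000, coefficient = 2
x_3 = 1.8000, f(x_3) = 5.832000, coefficient = 4
x_4 = 1.9000, f(x_4) = 6.859000, coefficient = 2
x_5 = 2.0000, f(x_5) = 8.000000, coefficient = 4
x_6 = 2.1000, f(x_6) = 9.261000, coefficient = 2
x_7 = 2.2000, f(x_7) = 10.648000, coefficient = 4
x_8 = 2.3000, f(x_8) = 12.167000, coefficient = 2
x_9 = 2.4000, f(x_9) = 13.824000, coefficient = 4
x_10 = 2.5000, f(x_10) = 15.625000, coefficient = 1

I ≈ (0.100000/3) × 255.000000 = 8.500000
Exact value: 8.500000
Error: 0.000000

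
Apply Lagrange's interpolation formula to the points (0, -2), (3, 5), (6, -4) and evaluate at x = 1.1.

Lagrange interpolation formula:
P(x) = Σ yᵢ × Lᵢ(x)
where Lᵢ(x) = Π_{j≠i} (x - xⱼ)/(xᵢ - xⱼ)

L_0(1.1) = (1.1 - 3)/(0 - 3) × (1.1 - 6)/(0 - 6) = 0.517222
L_1(1.1) = (1.1 - 0)/(3 - 0) × (1.1 - 6)/(3 - 6) = 0.598889
L_2(1.1) = (1.1 - 0)/(6 - 0) × (1.1 - 3)/(6 - 3) = -0.116111

P(1.1) = (-2)×L_0(1.1) + 5×L_1(1.1) + (-4)×L_2(1.1)
P(1.1) = 2.424444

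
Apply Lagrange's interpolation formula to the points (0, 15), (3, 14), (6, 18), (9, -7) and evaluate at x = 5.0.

Lagrange interpolation formula:
P(x) = Σ yᵢ × Lᵢ(x)
where Lᵢ(x) = Π_{j≠i} (x - xⱼ)/(xᵢ - xⱼ)

L_0(5.0) = (5.0 - 3)/(0 - 3) × (5.0 - 6)/(0 - 6) × (5.0 - 9)/(0 - 9) = -0.049383
L_1(5.0) = (5.0 - 0)/(3 - 0) × (5.0 - 6)/(3 - 6) × (5.0 - 9)/(3 - 9) = 0.370370
L_2(5.0) = (5.0 - 0)/(6 - 0) × (5.0 - 3)/(6 - 3) × (5.0 - 9)/(6 - 9) = 0.740741
L_3(5.0) = (5.0 - 0)/(9 - 0) × (5.0 - 3)/(9 - 3) × (5.0 - 6)/(9 - 6) = -0.061728

P(5.0) = 15×L_0(5.0) + 14×L_1(5.0) + 18×L_2(5.0) + (-7)×L_3(5.0)
P(5.0) = 18.209877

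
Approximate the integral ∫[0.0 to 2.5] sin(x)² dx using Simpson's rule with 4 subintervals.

f(x) = sin(x)²
a = 0.0, b = 2.5, n = 4
h = (b - a)/n = 0.625000

Simpson's rule: (h/3)[f(x₀) + 4f(x₁) + 2f(x₂) + ... + f(xₙ)]

x_0 = 0.0000, f(x_0) = 0.000000, coefficient = 1
x_1 = 0.6250, f(x_1) = 0.342339, coefficient = 4
x_2 = 1.2500, f(x_2) = 0.900572, coefficient = 2
x_3 = 1.8750, f(x_3) = 0.910280, coefficient = 4
x_4 = 2.5000, f(x_4) = 0.358169, coefficient = 1

I ≈ (0.625000/3) × 7.169787 = 1.493706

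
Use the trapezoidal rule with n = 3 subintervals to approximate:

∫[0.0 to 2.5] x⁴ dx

f(x) = x⁴
a = 0.0, b = 2.5, n = 3
h = (b - a)/n = 0.833333

Trapezoidal rule: (h/2)[f(x₀) + 2f(x₁) + 2f(x₂) + ... + f(xₙ)]

x_0 = 0.0000, f(x_0) = 0.000000, coefficient = 1
x_1 = 0.8333, f(x_1) = 0.482253, coefficient = 2
x_2 = 1.6667, f(x_2) = 7.716049, coefficient = 2
x_3 = 2.5000, f(x_3) = 39.062500, coefficient = 1

I ≈ (0.833333/2) × 55.459105 = 23.107960
Exact value: 19.531250
Error: 3.576710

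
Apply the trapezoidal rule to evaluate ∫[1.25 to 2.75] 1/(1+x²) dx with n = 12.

f(x) = 1/(1+x²)
a = 1.25, b = 2.75, n = 12
h = (b - a)/n = 0.125000

Trapezoidal rule: (h/2)[f(x₀) + 2f(x₁) + 2f(x₂) + ... + f(xₙ)]

x_0 = 1.2500, f(x_0) = 0.390244, coefficient = 1
x_1 = 1.3750, f(x_1) = 0.345946, coefficient = 2
x_2 = 1.5000, f(x_2) = 0.307692, coefficient = 2
x_3 = 1.6250, f(x_3) = 0.274678, coefficient = 2
x_4 = 1.7500, f(x_4) = 0.246154, coefficient = 2
x_5 = 1.8750, f(x_5) = 0.221453, coefficient = 2
x_6 = 2.0000, f(x_6) = 0.200000, coefficient = 2
x_7 = 2.1250, f(x_7) = 0.181303, coefficient = 2
x_8 = 2.2500, f(x_8) = 0.164948, coefficient = 2
x_9 = 2.3750, f(x_9) = 0.150588, coefficient = 2
x_10 = 2.5000, f(x_10) = 0.137931, coefficient = 2
x_11 = 2.6250, f(x_11) = 0.126733, coefficient = 2
x_12 = 2.7500, f(x_12) = 0.116788, coefficient = 1

I ≈ (0.125000/2) × 5.221886 = 0.326368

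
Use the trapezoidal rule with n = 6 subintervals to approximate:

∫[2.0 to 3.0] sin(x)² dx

f(x) = sin(x)²
a = 2.0, b = 3.0, n = 6
h = (b - a)/n = 0.166667

Trapezoidal rule: (h/2)[f(x₀) + 2f(x₁) + 2f(x₂) + ... + f(xₙ)]

x_0 = 2.0000, f(x_0) = 0.826822, coefficient = 1
x_1 = 2.1667, f(x_1) = 0.685022, coefficient = 2
x_2 = 2.3333, f(x_2) = 0.522853, coefficient = 2
x_3 = 2.5000, f(x_3) = 0.358169, coefficient = 2
x_4 = 2.6667, f(x_4) = 0.209098, coefficient = 2
x_5 = 2.8333, f(x_5) = 0.092052, coefficient = 2
x_6 = 3.0000, f(x_6) = 0.019915, coefficient = 1

I ≈ (0.166667/2) × 4.581124 = 0.381760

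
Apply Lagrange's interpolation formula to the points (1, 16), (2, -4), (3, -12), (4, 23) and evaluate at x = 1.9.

Lagrange interpolation formula:
P(x) = Σ yᵢ × Lᵢ(x)
where Lᵢ(x) = Π_{j≠i} (x - xⱼ)/(xᵢ - xⱼ)

L_0(1.9) = (1.9 - 2)/(1 - 2) × (1.9 - 3)/(1 - 3) × (1.9 - 4)/(1 - 4) = 0.038500
L_1(1.9) = (1.9 - 1)/(2 - 1) × (1.9 - 3)/(2 - 3) × (1.9 - 4)/(2 - 4) = 1.039500
L_2(1.9) = (1.9 - 1)/(3 - 1) × (1.9 - 2)/(3 - 2) × (1.9 - 4)/(3 - 4) = -0.094500
L_3(1.9) = (1.9 - 1)/(4 - 1) × (1.9 - 2)/(4 - 2) × (1.9 - 3)/(4 - 3) = 0.016500

P(1.9) = 16×L_0(1.9) + (-4)×L_1(1.9) + (-12)×L_2(1.9) + 23×L_3(1.9)
P(1.9) = -2.028500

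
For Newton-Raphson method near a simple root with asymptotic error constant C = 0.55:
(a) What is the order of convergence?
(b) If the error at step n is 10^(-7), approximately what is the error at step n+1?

(a) Newton-Raphson has quadratic (order 2) convergence near simple roots.
    This means |e_{n+1}| ≈ C|e_n|².

(b) With |e_n| = 10^(-7) and C = 0.55:
    |e_{n+1}| ≈ 0.55 × (10^(-7))² = 0.55 × 10^(-14)

(a) 2 (quadratic); (b) |e_{n+1}| ≈ 5.500e-15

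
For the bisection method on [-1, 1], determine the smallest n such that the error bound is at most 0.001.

We need (b-a)/2^n ≤ 0.001
(1 - (-1))/2^n ≤ 0.001
2/2^n ≤ 0.001
2^n ≥ 2000
n ≥ log₂(2000) = 10.97
n ≥ 11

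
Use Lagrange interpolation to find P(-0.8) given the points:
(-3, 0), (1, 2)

Lagrange interpolation formula:
P(x) = Σ yᵢ × Lᵢ(x)
where Lᵢ(x) = Π_{j≠i} (x - xⱼ)/(xᵢ - xⱼ)

L_0(-0.8) = (-0.8 - 1)/(-3 - 1) = 0.450000
L_1(-0.8) = (-0.8 - (-3))/(1 - (-3)) = 0.550000

P(-0.8) = 0×L_0(-0.8) + 2×L_1(-0.8)
P(-0.8) = 1.100000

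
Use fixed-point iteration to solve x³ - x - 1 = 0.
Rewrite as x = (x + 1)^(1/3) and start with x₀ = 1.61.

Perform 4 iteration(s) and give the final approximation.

Equation: x³ - x - 1 = 0
Fixed-point form: x = (x + 1)^(1/3)
x₀ = 1.61

x_1 = g(1.610000) = 1.376830
x_2 = g(1.376830) = 1.334543
x_3 = g(1.334543) = 1.326582
x_4 = g(1.326582) = 1.325072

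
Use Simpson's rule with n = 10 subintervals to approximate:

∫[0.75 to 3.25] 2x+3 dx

f(x) = 2x+3
a = 0.75, b = 3.25, n = 10
h = (b - a)/n = 0.250000

Simpson's rule: (h/3)[f(x₀) + 4f(x₁) + 2f(x₂) + ... + f(xₙ)]

x_0 = 0.7500, f(x_0) = 4.500000, coefficient = 1
x_1 = 1.0000, f(x_1) = 5.000000, coefficient = 4
x_2 = 1.2500, f(x_2) = 5.500000, coefficient = 2
x_3 = 1.5000, f(x_3) = 6.000000, coefficient = 4
x_4 = 1.7500, f(x_4) = 6.500000, coefficient = 2
x_5 = 2.0000, f(x_5) = 7.000000, coefficient = 4
x_6 = 2.2500, f(x_6) = 7.500000, coefficient = 2
x_7 = 2.5000, f(x_7) = 8.000000, coefficient = 4
x_8 = 2.7500, f(x_8) = 8.500000, coefficient = 2
x_9 = 3.0000, f(x_9) = 9.000000, coefficient = 4
x_10 = 3.2500, f(x_10) = 9.500000, coefficient = 1

I ≈ (0.250000/3) × 210.000000 = 17.500000
Exact value: 17.500000
Error: 0.000000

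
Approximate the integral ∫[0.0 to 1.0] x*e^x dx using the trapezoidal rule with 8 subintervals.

f(x) = x*e^x
a = 0.0, b = 1.0, n = 8
h = (b - a)/n = 0.125000

Trapezoidal rule: (h/2)[f(x₀) + 2f(x₁) + 2f(x₂) + ... + f(xₙ)]

x_0 = 0.0000, f(x_0) = 0.000000, coefficient = 1
x_1 = 0.1250, f(x_1) = 0.141644, coefficient = 2
x_2 = 0.2500, f(x_2) = 0.321006, coefficient = 2
x_3 = 0.3750, f(x_3) = 0.545622, coefficient = 2
x_4 = 0.5000, f(x_4) = 0.824361, coefficient = 2
x_5 = 0.6250, f(x_5) = 1.167654, coefficient = 2
x_6 = 0.7500, f(x_6) = 1.587750, coefficient = 2
x_7 = 0.8750, f(x_7) = 2.099016, coefficient = 2
x_8 = 1.0000, f(x_8) = 2.718282, coefficient = 1

I ≈ (0.125000/2) × 16.092386 = 1.005774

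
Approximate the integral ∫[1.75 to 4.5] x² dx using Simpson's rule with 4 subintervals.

f(x) = x²
a = 1.75, b = 4.5, n = 4
h = (b - a)/n = 0.687500

Simpson's rule: (h/3)[f(x₀) + 4f(x₁) + 2f(x₂) + ... + f(xₙ)]

x_0 = 1.7500, f(x_0) = 3.062500, coefficient = 1
x_1 = 2.4375, f(x_1) = 5.941406, coefficient = 4
x_2 = 3.1250, f(x_2) = 9.765625, coefficient = 2
x_3 = 3.8125, f(x_3) = 14.535156, coefficient = 4
x_4 = 4.5000, f(x_4) = 20.250000, coefficient = 1

I ≈ (0.687500/3) × 124.750000 = 28.588542
Exact value: 28.588542
Error: 0.000000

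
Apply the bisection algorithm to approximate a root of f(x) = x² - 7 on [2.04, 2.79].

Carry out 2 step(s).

f(x) = x² - 7
Initial interval: [2.04, 2.79]

Iteration 1:
  c_1 = (2.040000 + 2.790000)/2 = 2.415000
  f(c_1) = f(2.415000) = -1.167775
  f(a) × f(c) ≥ 0, new interval: [2.415000, 2.790000]
Iteration 2:
  c_2 = (2.415000 + 2.790000)/2 = 2.602500
  f(c_2) = f(2.602500) = -0.226994
  f(a) × f(c) ≥ 0, new interval: [2.602500, 2.790000]

After 2 iteration(s), the approximation is c_2 = 2.602500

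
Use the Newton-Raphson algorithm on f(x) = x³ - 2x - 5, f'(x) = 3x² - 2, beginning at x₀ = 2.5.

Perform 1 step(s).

f(x) = x³ - 2x - 5
f'(x) = 3x² - 2
x₀ = 2.5

Newton-Raphson formula: x_{n+1} = x_n - f(x_n)/f'(x_n)

Iteration 1:
  f(2.500000) = 5.625000
  f'(2.500000) = 16.750000
  x_1 = 2.500000 - 5.625000/16.750000 = 2.164179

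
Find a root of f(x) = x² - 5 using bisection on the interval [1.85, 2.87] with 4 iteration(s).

f(x) = x² - 5
Initial interval: [1.85, 2.87]

Iteration 1:
  c_1 = (1.850000 + 2.870000)/2 = 2.360000
  f(c_1) = f(2.360000) = 0.569600
  f(a) × f(c) < 0, new interval: [1.850000, 2.360000]
Iteration 2:
  c_2 = (1.850000 + 2.360000)/2 = 2.105000
  f(c_2) = f(2.105000) = -0.568975
  f(a) × f(c) ≥ 0, new interval: [2.105000, 2.360000]
Iteration 3:
  c_3 = (2.105000 + 2.360000)/2 = 2.232500
  f(c_3) = f(2.232500) = -0.015944
  f(a) × f(c) ≥ 0, new interval: [2.232500, 2.360000]
Iteration 4:
  c_4 = (2.232500 + 2.360000)/2 = 2.296250
  f(c_4) = f(2.296250) = 0.272764
  f(a) × f(c) < 0, new interval: [2.232500, 2.296250]

After 4 iteration(s), the approximation is c_4 = 2.296250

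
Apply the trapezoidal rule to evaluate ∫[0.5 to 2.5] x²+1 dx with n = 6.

f(x) = x²+1
a = 0.5, b = 2.5, n = 6
h = (b - a)/n = 0.333333

Trapezoidal rule: (h/2)[f(x₀) + 2f(x₁) + 2f(x₂) + ... + f(xₙ)]

x_0 = 0.5000, f(x_0) = 1.250000, coefficient = 1
x_1 = 0.8333, f(x_1) = 1.694444, coefficient = 2
x_2 = 1.1667, f(x_2) = 2.361111, coefficient = 2
x_3 = 1.5000, f(x_3) = 3.250000, coefficient = 2
x_4 = 1.8333, f(x_4) = 4.361111, coefficient = 2
x_5 = 2.1667, f(x_5) = 5.694444, coefficient = 2
x_6 = 2.5000, f(x_6) = 7.250000, coefficient = 1

I ≈ (0.333333/2) × 43.222222 = 7.203704
Exact value: 7.166667
Error: 0.037037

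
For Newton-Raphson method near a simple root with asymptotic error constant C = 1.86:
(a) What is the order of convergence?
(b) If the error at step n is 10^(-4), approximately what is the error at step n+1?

(a) Newton-Raphson has quadratic (order 2) convergence near simple roots.
    This means |e_{n+1}| ≈ C|e_n|².

(b) With |e_n| = 10^(-4) and C = 1.86:
    |e_{n+1}| ≈ 1.86 × (10^(-4))² = 1.86 × 10^(-8)

(a) 2 (quadratic); (b) |e_{n+1}| ≈ 1.860e-08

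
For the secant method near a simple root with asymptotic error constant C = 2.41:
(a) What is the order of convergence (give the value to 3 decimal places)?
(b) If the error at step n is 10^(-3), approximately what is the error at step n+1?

(a) Secant method has superlinear convergence with order φ = (1+√5)/2 ≈ 1.618.
    This means |e_{n+1}| ≈ C|e_n|^1.618.

(b) With |e_n| = 10^(-3) and C = 2.41:
    |e_{n+1}| ≈ 2.41 × (10^(-3))^1.618 = 2.41 × 10^(-4.85)

(a) ≈ 1.618 (golden ratio); (b) |e_{n+1}| ≈ 3.372e-05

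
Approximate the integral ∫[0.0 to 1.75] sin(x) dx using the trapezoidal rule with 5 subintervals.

f(x) = sin(x)
a = 0.0, b = 1.75, n = 5
h = (b - a)/n = 0.350000

Trapezoidal rule: (h/2)[f(x₀) + 2f(x₁) + 2f(x₂) + ... + f(xₙ)]

x_0 = 0.0000, f(x_0) = 0.000000, coefficient = 1
x_1 = 0.3500, f(x_1) = 0.342898, coefficient = 2
x_2 = 0.7000, f(x_2) = 0.644218, coefficient = 2
x_3 = 1.0500, f(x_3) = 0.867423, coefficient = 2
x_4 = 1.4000, f(x_4) = 0.985450, coefficient = 2
x_5 = 1.7500, f(x_5) = 0.983986, coefficient = 1

I ≈ (0.350000/2) × 6.663963 = 1.166193
Exact value: 1.178246
Error: 0.012053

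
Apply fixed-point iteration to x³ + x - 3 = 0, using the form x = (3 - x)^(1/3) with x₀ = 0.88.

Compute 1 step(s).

Equation: x³ + x - 3 = 0
Fixed-point form: x = (3 - x)^(1/3)
x₀ = 0.88

x_1 = g(0.880000) = 1.284632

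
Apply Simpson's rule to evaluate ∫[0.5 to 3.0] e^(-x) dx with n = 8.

f(x) = e^(-x)
a = 0.5, b = 3.0, n = 8
h = (b - a)/n = 0.312500

Simpson's rule: (h/3)[f(x₀) + 4f(x₁) + 2f(x₂) + ... + f(xₙ)]

x_0 = 0.5000, f(x_0) = 0.606531, coefficient = 1
x_1 = 0.8125, f(x_1) = 0.443747, coefficient = 4
x_2 = 1.1250, f(x_2) = 0.324652, coefficient = 2
x_3 = 1.4375, f(x_3) = 0.237521, coefficient = 4
x_4 = 1.7500, f(x_4) = 0.173774, coefficient = 2
x_5 = 2.0625, f(x_5) = 0.127136, coefficient = 4
x_6 = 2.3750, f(x_6) = 0.093014, coefficient = 2
x_7 = 2.6875, f(x_7) = 0.068051, coefficient = 4
x_8 = 3.0000, f(x_8) = 0.049787, coefficient = 1

I ≈ (0.312500/3) × 5.345018 = 0.556773
Exact value: 0.556744
Error: 0.000029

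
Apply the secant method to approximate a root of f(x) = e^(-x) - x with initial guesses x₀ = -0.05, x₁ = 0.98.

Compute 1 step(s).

f(x) = e^(-x) - x
x₀ = -0.05, x₁ = 0.98

Secant formula: x_{n+1} = x_n - f(x_n)(x_n - x_{n-1})/(f(x_n) - f(x_{n-1}))

Iteration 1:
  f(-0.050000) = 1.101271
  f(0.980000) = -0.604689
  x_2 = 0.980000 - (-0.604689)×(0.980000 - (-0.050000))/(-0.604689 - 1.101271)
       = 0.614910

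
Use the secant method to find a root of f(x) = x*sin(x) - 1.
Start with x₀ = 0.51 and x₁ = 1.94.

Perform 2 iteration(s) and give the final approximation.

f(x) = x*sin(x) - 1
x₀ = 0.51, x₁ = 1.94

Secant formula: x_{n+1} = x_n - f(x_n)(x_n - x_{n-1})/(f(x_n) - f(x_{n-1}))

Iteration 1:
  f(0.510000) = -0.751030
  f(1.940000) = 0.809273
  x_2 = 1.940000 - 0.809273×(1.940000 - 0.510000)/(0.809273 - (-0.751030))
       = 1.198310
Iteration 2:
  f(1.940000) = 0.809273
  f(1.198310) = 0.116137
  x_3 = 1.198310 - 0.116137×(1.198310 - 1.940000)/(0.116137 - 0.809273)
       = 1.074038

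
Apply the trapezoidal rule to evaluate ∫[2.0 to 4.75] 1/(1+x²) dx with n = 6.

f(x) = 1/(1+x²)
a = 2.0, b = 4.75, n = 6
h = (b - a)/n = 0.458333

Trapezoidal rule: (h/2)[f(x₀) + 2f(x₁) + 2f(x₂) + ... + f(xₙ)]

x_0 = 2.0000, f(x_0) = 0.200000, coefficient = 1
x_1 = 2.4583, f(x_1) = 0.141977, coefficient = 2
x_2 = 2.9167, f(x_2) = 0.105186, coefficient = 2
x_3 = 3.3750, f(x_3) = 0.080706, coefficient = 2
x_4 = 3.8333, f(x_4) = 0.063717, coefficient = 2
x_5 = 4.2917, f(x_5) = 0.051498, coefficient = 2
x_6 = 4.7500, f(x_6) = 0.042440, coefficient = 1

I ≈ (0.458333/2) × 1.128608 = 0.258639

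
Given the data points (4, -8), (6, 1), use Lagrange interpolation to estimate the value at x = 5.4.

Lagrange interpolation formula:
P(x) = Σ yᵢ × Lᵢ(x)
where Lᵢ(x) = Π_{j≠i} (x - xⱼ)/(xᵢ - xⱼ)

L_0(5.4) = (5.4 - 6)/(4 - 6) = 0.300000
L_1(5.4) = (5.4 - 4)/(6 - 4) = 0.700000

P(5.4) = (-8)×L_0(5.4) + 1×L_1(5.4)
P(5.4) = -1.700000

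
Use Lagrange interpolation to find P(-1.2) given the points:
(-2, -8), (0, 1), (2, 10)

Lagrange interpolation formula:
P(x) = Σ yᵢ × Lᵢ(x)
where Lᵢ(x) = Π_{j≠i} (x - xⱼ)/(xᵢ - xⱼ)

L_0(-1.2) = (-1.2 - 0)/(-2 - 0) × (-1.2 - 2)/(-2 - 2) = 0.480000
L_1(-1.2) = (-1.2 - (-2))/(0 - (-2)) × (-1.2 - 2)/(0 - 2) = 0.640000
L_2(-1.2) = (-1.2 - (-2))/(2 - (-2)) × (-1.2 - 0)/(2 - 0) = -0.120000

P(-1.2) = (-8)×L_0(-1.2) + 1×L_1(-1.2) + 10×L_2(-1.2)
P(-1.2) = -4.400000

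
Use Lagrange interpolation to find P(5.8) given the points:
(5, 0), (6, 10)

Lagrange interpolation formula:
P(x) = Σ yᵢ × Lᵢ(x)
where Lᵢ(x) = Π_{j≠i} (x - xⱼ)/(xᵢ - xⱼ)

L_0(5.8) = (5.8 - 6)/(5 - 6) = 0.200000
L_1(5.8) = (5.8 - 5)/(6 - 5) = 0.800000

P(5.8) = 0×L_0(5.8) + 10×L_1(5.8)
P(5.8) = 8.000000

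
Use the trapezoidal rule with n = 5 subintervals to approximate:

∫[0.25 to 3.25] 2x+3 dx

f(x) = 2x+3
a = 0.25, b = 3.25, n = 5
h = (b - a)/n = 0.600000

Trapezoidal rule: (h/2)[f(x₀) + 2f(x₁) + 2f(x₂) + ... + f(xₙ)]

x_0 = 0.2500, f(x_0) = 3.500000, coefficient = 1
x_1 = 0.8500, f(x_1) = 4.700000, coefficient = 2
x_2 = 1.4500, f(x_2) = 5.900000, coefficient = 2
x_3 = 2.0500, f(x_3) = 7.100000, coefficient = 2
x_4 = 2.6500, f(x_4) = 8.300000, coefficient = 2
x_5 = 3.2500, f(x_5) = 9.500000, coefficient = 1

I ≈ (0.600000/2) × 65.000000 = 19.500000
Exact value: 19.500000
Error: 0.000000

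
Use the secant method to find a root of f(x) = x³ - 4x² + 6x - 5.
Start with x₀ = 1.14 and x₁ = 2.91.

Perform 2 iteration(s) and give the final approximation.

f(x) = x³ - 4x² + 6x - 5
x₀ = 1.14, x₁ = 2.91

Secant formula: x_{n+1} = x_n - f(x_n)(x_n - x_{n-1})/(f(x_n) - f(x_{n-1}))

Iteration 1:
  f(1.140000) = -1.876856
  f(2.910000) = 3.229771
  x_2 = 2.910000 - 3.229771×(2.910000 - 1.140000)/(3.229771 - (-1.876856))
       = 1.790534
Iteration 2:
  f(2.910000) = 3.229771
  f(1.790534) = -1.340370
  x_3 = 1.790534 - (-1.340370)×(1.790534 - 2.910000)/(-1.340370 - 3.229771)
       = 2.118861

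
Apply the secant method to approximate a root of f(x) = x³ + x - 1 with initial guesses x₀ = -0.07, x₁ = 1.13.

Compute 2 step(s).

f(x) = x³ + x - 1
x₀ = -0.07, x₁ = 1.13

Secant formula: x_{n+1} = x_n - f(x_n)(x_n - x_{n-1})/(f(x_n) - f(x_{n-1}))

Iteration 1:
  f(-0.070000) = -1.070343
  f(1.130000) = 1.572897
  x_2 = 1.130000 - 1.572897×(1.130000 - (-0.070000))/(1.572897 - (-1.070343))
       = 0.415923
Iteration 2:
  f(1.130000) = 1.572897
  f(0.415923) = -0.512125
  x_3 = 0.415923 - (-0.512125)×(0.415923 - 1.130000)/(-0.512125 - 1.572897)
       = 0.591315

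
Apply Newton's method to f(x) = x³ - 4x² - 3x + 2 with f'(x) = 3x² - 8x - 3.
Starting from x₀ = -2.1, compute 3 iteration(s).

f(x) = x³ - 4x² - 3x + 2
f'(x) = 3x² - 8x - 3
x₀ = -2.1

Newton-Raphson formula: x_{n+1} = x_n - f(x_n)/f'(x_n)

Iteration 1:
  f(-2.100000) = -18.601000
  f'(-2.100000) = 27.030000
  x_1 = -2.100000 - (-18.601000)/27.030000 = -1.411839
Iteration 2:
  f(-1.411839) = -4.551840
  f'(-1.411839) = 14.274575
  x_2 = -1.411839 - (-4.551840)/14.274575 = -1.092961
Iteration 3:
  f(-1.092961) = -0.804986
  f'(-1.092961) = 9.327383
  x_3 = -1.092961 - (-0.804986)/9.327383 = -1.006658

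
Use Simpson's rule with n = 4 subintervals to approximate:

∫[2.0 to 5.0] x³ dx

f(x) = x³
a = 2.0, b = 5.0, n = 4
h = (b - a)/n = 0.750000

Simpson's rule: (h/3)[f(x₀) + 4f(x₁) + 2f(x₂) + ... + f(xₙ)]

x_0 = 2.0000, f(x_0) = 8.000000, coefficient = 1
x_1 = 2.7500, f(x_1) = 20.796875, coefficient = 4
x_2 = 3.5000, f(x_2) = 42.875000, coefficient = 2
x_3 = 4.2500, f(x_3) = 76.765625, coefficient = 4
x_4 = 5.0000, f(x_4) = 125.000000, coefficient = 1

I ≈ (0.750000/3) × 609.000000 = 152.250000
Exact value: 152.250000
Error: 0.000000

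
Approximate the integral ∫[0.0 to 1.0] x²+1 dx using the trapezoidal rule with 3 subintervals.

f(x) = x²+1
a = 0.0, b = 1.0, n = 3
h = (b - a)/n = 0.333333

Trapezoidal rule: (h/2)[f(x₀) + 2f(x₁) + 2f(x₂) + ... + f(xₙ)]

x_0 = 0.0000, f(x_0) = 1.000000, coefficient = 1
x_1 = 0.3333, f(x_1) = 1.111111, coefficient = 2
x_2 = 0.6667, f(x_2) = 1.444444, coefficient = 2
x_3 = 1.0000, f(x_3) = 2.000000, coefficient = 1

I ≈ (0.333333/2) × 8.111111 = 1.351852
Exact value: 1.333333
Error: 0.018519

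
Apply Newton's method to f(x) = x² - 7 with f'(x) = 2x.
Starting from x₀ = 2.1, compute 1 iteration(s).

f(x) = x² - 7
f'(x) = 2x
x₀ = 2.1

Newton-Raphson formula: x_{n+1} = x_n - f(x_n)/f'(x_n)

Iteration 1:
  f(2.100000) = -2.590000
  f'(2.100000) = 4.200000
  x_1 = 2.100000 - (-2.590000)/4.200000 = 2.716667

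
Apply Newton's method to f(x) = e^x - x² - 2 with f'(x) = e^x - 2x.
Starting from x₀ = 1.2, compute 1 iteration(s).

f(x) = e^x - x² - 2
f'(x) = e^x - 2x
x₀ = 1.2

Newton-Raphson formula: x_{n+1} = x_n - f(x_n)/f'(x_n)

Iteration 1:
  f(1.200000) = -0.119883
  f'(1.200000) = 0.920117
  x_1 = 1.200000 - (-0.119883)/0.920117 = 1.330291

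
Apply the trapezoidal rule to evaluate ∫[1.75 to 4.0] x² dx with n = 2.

f(x) = x²
a = 1.75, b = 4.0, n = 2
h = (b - a)/n = 1.125000

Trapezoidal rule: (h/2)[f(x₀) + 2f(x₁) + 2f(x₂) + ... + f(xₙ)]

x_0 = 1.7500, f(x_0) = 3.062500, coefficient = 1
x_1 = 2.8750, f(x_1) = 8.265625, coefficient = 2
x_2 = 4.0000, f(x_2) = 16.000000, coefficient = 1

I ≈ (1.125000/2) × 35.593750 = 20.021484
Exact value: 19.546875
Error: 0.474609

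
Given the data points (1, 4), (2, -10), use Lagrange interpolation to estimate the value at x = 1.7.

Lagrange interpolation formula:
P(x) = Σ yᵢ × Lᵢ(x)
where Lᵢ(x) = Π_{j≠i} (x - xⱼ)/(xᵢ - xⱼ)

L_0(1.7) = (1.7 - 2)/(1 - 2) = 0.300000
L_1(1.7) = (1.7 - 1)/(2 - 1) = 0.700000

P(1.7) = 4×L_0(1.7) + (-10)×L_1(1.7)
P(1.7) = -5.800000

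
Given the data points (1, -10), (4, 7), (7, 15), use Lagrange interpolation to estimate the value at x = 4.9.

Lagrange interpolation formula:
P(x) = Σ yᵢ × Lᵢ(x)
where Lᵢ(x) = Π_{j≠i} (x - xⱼ)/(xᵢ - xⱼ)

L_0(4.9) = (4.9 - 4)/(1 - 4) × (4.9 - 7)/(1 - 7) = -0.105000
L_1(4.9) = (4.9 - 1)/(4 - 1) × (4.9 - 7)/(4 - 7) = 0.910000
L_2(4.9) = (4.9 - 1)/(7 - 1) × (4.9 - 4)/(7 - 4) = 0.195000

P(4.9) = (-10)×L_0(4.9) + 7×L_1(4.9) + 15×L_2(4.9)
P(4.9) = 10.345000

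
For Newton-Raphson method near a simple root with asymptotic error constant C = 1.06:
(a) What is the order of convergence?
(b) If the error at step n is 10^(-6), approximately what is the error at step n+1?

(a) Newton-Raphson has quadratic (order 2) convergence near simple roots.
    This means |e_{n+1}| ≈ C|e_n|².

(b) With |e_n| = 10^(-6) and C = 1.06:
    |e_{n+1}| ≈ 1.06 × (10^(-6))² = 1.06 × 10^(-12)

(a) 2 (quadratic); (b) |e_{n+1}| ≈ 1.060e-12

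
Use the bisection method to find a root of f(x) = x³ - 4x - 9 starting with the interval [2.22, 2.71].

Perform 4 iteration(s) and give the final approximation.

f(x) = x³ - 4x - 9
Initial interval: [2.22, 2.71]

Iteration 1:
  c_1 = (2.220000 + 2.710000)/2 = 2.465000
  f(c_1) = f(2.465000) = -3.882105
  f(a) × f(c) ≥ 0, new interval: [2.465000, 2.710000]
Iteration 2:
  c_2 = (2.465000 + 2.710000)/2 = 2.587500
  f(c_2) = f(2.587500) = -2.026283
  f(a) × f(c) ≥ 0, new interval: [2.587500, 2.710000]
Iteration 3:
  c_3 = (2.587500 + 2.710000)/2 = 2.648750
  f(c_3) = f(2.648750) = -1.011697
  f(a) × f(c) ≥ 0, new interval: [2.648750, 2.710000]
Iteration 4:
  c_4 = (2.648750 + 2.710000)/2 = 2.679375
  f(c_4) = f(2.679375) = -0.482132
  f(a) × f(c) ≥ 0, new interval: [2.679375, 2.710000]

After 4 iteration(s), the approximation is c_4 = 2.679375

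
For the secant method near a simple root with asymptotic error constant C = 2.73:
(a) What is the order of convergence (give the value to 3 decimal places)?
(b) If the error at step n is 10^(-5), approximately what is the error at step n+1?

(a) Secant method has superlinear convergence with order φ = (1+√5)/2 ≈ 1.618.
    This means |e_{n+1}| ≈ C|e_n|^1.618.

(b) With |e_n| = 10^(-5) and C = 2.73:
    |e_{n+1}| ≈ 2.73 × (10^(-5))^1.618 = 2.73 × 10^(-8.09)

(a) ≈ 1.618 (golden ratio); (b) |e_{n+1}| ≈ 2.218e-08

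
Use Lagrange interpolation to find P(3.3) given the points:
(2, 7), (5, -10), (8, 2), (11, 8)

Lagrange interpolation formula:
P(x) = Σ yᵢ × Lᵢ(x)
where Lᵢ(x) = Π_{j≠i} (x - xⱼ)/(xᵢ - xⱼ)

L_0(3.3) = (3.3 - 5)/(2 - 5) × (3.3 - 8)/(2 - 8) × (3.3 - 11)/(2 - 11) = 0.379772
L_1(3.3) = (3.3 - 2)/(5 - 2) × (3.3 - 8)/(5 - 8) × (3.3 - 11)/(5 - 11) = 0.871241
L_2(3.3) = (3.3 - 2)/(8 - 2) × (3.3 - 5)/(8 - 5) × (3.3 - 11)/(8 - 11) = -0.315130
L_3(3.3) = (3.3 - 2)/(11 - 2) × (3.3 - 5)/(11 - 5) × (3.3 - 8)/(11 - 8) = 0.064117

P(3.3) = 7×L_0(3.3) + (-10)×L_1(3.3) + 2×L_2(3.3) + 8×L_3(3.3)
P(3.3) = -6.171327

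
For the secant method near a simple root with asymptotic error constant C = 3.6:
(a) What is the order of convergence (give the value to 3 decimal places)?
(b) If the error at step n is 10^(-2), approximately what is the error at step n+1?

(a) Secant method has superlinear convergence with order φ = (1+√5)/2 ≈ 1.618.
    This means |e_{n+1}| ≈ C|e_n|^1.618.

(b) With |e_n| = 10^(-2) and C = 3.6:
    |e_{n+1}| ≈ 3.6 × (10^(-2))^1.618 = 3.6 × 10^(-3.24)

(a) ≈ 1.618 (golden ratio); (b) |e_{n+1}| ≈ 2.090e-03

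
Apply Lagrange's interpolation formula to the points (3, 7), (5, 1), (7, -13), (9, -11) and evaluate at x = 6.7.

Lagrange interpolation formula:
P(x) = Σ yᵢ × Lᵢ(x)
where Lᵢ(x) = Π_{j≠i} (x - xⱼ)/(xᵢ - xⱼ)

L_0(6.7) = (6.7 - 5)/(3 - 5) × (6.7 - 7)/(3 - 7) × (6.7 - 9)/(3 - 9) = -0.024437
L_1(6.7) = (6.7 - 3)/(5 - 3) × (6.7 - 7)/(5 - 7) × (6.7 - 9)/(5 - 9) = 0.159562
L_2(6.7) = (6.7 - 3)/(7 - 3) × (6.7 - 5)/(7 - 5) × (6.7 - 9)/(7 - 9) = 0.904188
L_3(6.7) = (6.7 - 3)/(9 - 3) × (6.7 - 5)/(9 - 5) × (6.7 - 7)/(9 - 7) = -0.039312

P(6.7) = 7×L_0(6.7) + 1×L_1(6.7) + (-13)×L_2(6.7) + (-11)×L_3(6.7)
P(6.7) = -11.333500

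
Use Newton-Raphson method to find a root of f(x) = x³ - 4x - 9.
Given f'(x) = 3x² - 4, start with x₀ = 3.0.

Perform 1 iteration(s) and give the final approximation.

f(x) = x³ - 4x - 9
f'(x) = 3x² - 4
x₀ = 3.0

Newton-Raphson formula: x_{n+1} = x_n - f(x_n)/f'(x_n)

Iteration 1:
  f(3.000000) = 6.000000
  f'(3.000000) = 23.000000
  x_1 = 3.000000 - 6.000000/23.000000 = 2.739130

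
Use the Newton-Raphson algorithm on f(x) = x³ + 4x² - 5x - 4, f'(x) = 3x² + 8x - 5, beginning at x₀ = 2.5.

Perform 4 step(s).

f(x) = x³ + 4x² - 5x - 4
f'(x) = 3x² + 8x - 5
x₀ = 2.5

Newton-Raphson formula: x_{n+1} = x_n - f(x_n)/f'(x_n)

Iteration 1:
  f(2.500000) = 24.125000
  f'(2.500000) = 33.750000
  x_1 = 2.500000 - 24.125000/33.750000 = 1.785185
Iteration 2:
  f(1.785185) = 5.510801
  f'(1.785185) = 18.842140
  x_2 = 1.785185 - 5.510801/18.842140 = 1.492713
Iteration 3:
  f(1.492713) = 0.775256
  f'(1.492713) = 13.626281
  x_3 = 1.492713 - 0.775256/13.626281 = 1.435819
Iteration 4:
  f(1.435819) = 0.027259
  f'(1.435819) = 12.671279
  x_4 = 1.435819 - 0.027259/12.671279 = 1.433668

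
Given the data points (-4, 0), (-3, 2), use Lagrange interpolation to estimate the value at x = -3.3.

Lagrange interpolation formula:
P(x) = Σ yᵢ × Lᵢ(x)
where Lᵢ(x) = Π_{j≠i} (x - xⱼ)/(xᵢ - xⱼ)

L_0(-3.3) = (-3.3 - (-3))/(-4 - (-3)) = 0.300000
L_1(-3.3) = (-3.3 - (-4))/(-3 - (-4)) = 0.700000

P(-3.3) = 0×L_0(-3.3) + 2×L_1(-3.3)
P(-3.3) = 1.400000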